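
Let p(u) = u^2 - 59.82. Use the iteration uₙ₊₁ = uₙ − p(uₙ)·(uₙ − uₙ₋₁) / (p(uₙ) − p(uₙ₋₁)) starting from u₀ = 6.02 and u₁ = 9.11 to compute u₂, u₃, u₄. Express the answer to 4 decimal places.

7.5785, 7.7215, 7.7345

p(6.02) = -23.579600, p(9.11) = 23.172100
u₂ = 9.110000 − 23.172100·(9.110000 − 6.020000) / (23.172100 − (-23.579600)) = 9.110000 − (71.601789)/(46.751700) = 7.578467
p(7.578467) = -2.386844
u₃ = 7.578467 − (-2.386844)·(7.578467 − 9.110000) / (-2.386844 − 23.172100) = 7.578467 − (3.655531)/(-25.558944) = 7.721490
p(7.721490) = -0.198590
u₄ = 7.721490 − (-0.198590)·(7.721490 − 7.578467) / (-0.198590 − (-2.386844)) = 7.721490 − (-0.028403)/(2.188254) = 7.734470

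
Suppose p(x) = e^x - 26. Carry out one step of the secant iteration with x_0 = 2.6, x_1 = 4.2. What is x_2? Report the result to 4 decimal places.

2.9769

p(2.6) = -12.536262, p(4.2) = 40.686331
x_2 = 4.200000 − 40.686331·(4.200000 − 2.600000) / (40.686331 − (-12.536262)) = 4.200000 − (65.098130)/(53.222593) = 2.976870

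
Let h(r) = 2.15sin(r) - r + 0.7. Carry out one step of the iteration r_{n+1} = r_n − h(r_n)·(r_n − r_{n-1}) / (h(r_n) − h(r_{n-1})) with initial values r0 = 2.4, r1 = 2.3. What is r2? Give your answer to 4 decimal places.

h(2.4) = -0.247754, h(2.3) = 0.003266
r2 = 2.300000 − 0.003266·(2.300000 − 2.400000) / (0.003266 − (-0.247754)) = 2.300000 − (-0.000327)/(0.251020) = 2.301301

2.3013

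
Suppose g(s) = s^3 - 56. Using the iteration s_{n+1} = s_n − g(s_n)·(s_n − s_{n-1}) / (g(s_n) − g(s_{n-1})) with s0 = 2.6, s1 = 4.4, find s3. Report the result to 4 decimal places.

3.7974

g(2.6) = -38.424000, g(4.4) = 29.184000
s2 = 4.400000 − 29.184000·(4.400000 − 2.600000) / (29.184000 − (-38.424000)) = 4.400000 − (52.531200)/(67.608000) = 3.623003
g(3.623003) = -8.443909
s3 = 3.623003 − (-8.443909)·(3.623003 − 4.400000) / (-8.443909 − 29.184000) = 3.623003 − (6.560890)/(-37.627909) = 3.797366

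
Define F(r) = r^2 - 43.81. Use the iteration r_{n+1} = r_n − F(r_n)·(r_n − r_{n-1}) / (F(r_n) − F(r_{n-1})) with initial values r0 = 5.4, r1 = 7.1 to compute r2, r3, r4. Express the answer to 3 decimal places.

F(5.4) = -14.65000, F(7.1) = 6.60000
r2 = 7.10000 − 6.60000·(7.10000 − 5.40000) / (6.60000 − (-14.65000)) = 7.10000 − (11.22000)/(21.25000) = 6.57200
F(6.57200) = -0.61882
r3 = 6.57200 − (-0.61882)·(6.57200 − 7.10000) / (-0.61882 − 6.60000) = 6.57200 − (0.32673)/(-7.21882) = 6.61726
F(6.61726) = -0.02185
r4 = 6.61726 − (-0.02185)·(6.61726 − 6.57200) / (-0.02185 − (-0.61882)) = 6.61726 − (-0.00099)/(0.59697) = 6.61892

6.572, 6.617, 6.619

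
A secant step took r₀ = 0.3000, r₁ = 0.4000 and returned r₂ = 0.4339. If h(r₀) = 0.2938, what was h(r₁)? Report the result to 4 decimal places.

0.0744

The secant line through (0.3000, 0.2938) and (0.4000, h(r₁)) crosses zero at r₂ = 0.4339.
So (0.3000, 0.2938), (0.4000, h(r₁)), (0.4339, 0) are collinear:
h(r₁) = 0.2938 · (0.4000 − 0.4339) / (0.3000 − 0.4339) = 0.2938 · (-0.033900)/(-0.133900) = 0.074383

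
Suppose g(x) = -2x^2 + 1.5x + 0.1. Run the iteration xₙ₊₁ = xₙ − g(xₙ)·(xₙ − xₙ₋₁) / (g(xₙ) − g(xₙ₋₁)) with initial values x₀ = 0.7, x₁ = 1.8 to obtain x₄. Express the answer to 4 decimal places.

g(0.7) = 0.170000, g(1.8) = -3.680000
x₂ = 1.800000 − (-3.680000)·(1.800000 − 0.700000) / (-3.680000 − 0.170000) = 1.800000 − (-4.048000)/(-3.850000) = 0.748571
g(0.748571) = 0.102139
x₃ = 0.748571 − 0.102139·(0.748571 − 1.800000) / (0.102139 − (-3.680000)) = 0.748571 − (-0.107392)/(3.782139) = 0.776966
g(0.776966) = 0.058097
x₄ = 0.776966 − 0.058097·(0.776966 − 0.748571) / (0.058097 − 0.102139) = 0.776966 − (0.001650)/(-0.044042) = 0.814422

0.8144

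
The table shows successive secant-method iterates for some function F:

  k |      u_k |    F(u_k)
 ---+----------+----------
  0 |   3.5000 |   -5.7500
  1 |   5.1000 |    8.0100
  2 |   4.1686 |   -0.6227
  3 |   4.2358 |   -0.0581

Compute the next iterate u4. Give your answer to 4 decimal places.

u4 = 4.2358 − (-0.0581)·(4.2358 − 4.1686) / (-0.0581 − (-0.6227))
   = 4.2358 − (-0.003904)/(0.564600) = 4.242715

4.2427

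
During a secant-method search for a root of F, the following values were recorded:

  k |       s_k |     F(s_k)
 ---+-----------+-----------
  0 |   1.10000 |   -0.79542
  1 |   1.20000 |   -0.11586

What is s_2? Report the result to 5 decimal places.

s_2 = 1.20000 − (-0.11586)·(1.20000 − 1.10000) / (-0.11586 − (-0.79542))
   = 1.20000 − (-0.0115860)/(0.6795600) = 1.2170493

1.21705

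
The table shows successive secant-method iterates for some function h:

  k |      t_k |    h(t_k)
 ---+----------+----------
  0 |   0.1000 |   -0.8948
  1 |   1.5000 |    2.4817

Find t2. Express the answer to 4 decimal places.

t2 = 1.5000 − 2.4817·(1.5000 − 0.1000) / (2.4817 − (-0.8948))
   = 1.5000 − (3.474380)/(3.376500) = 0.471011

0.4710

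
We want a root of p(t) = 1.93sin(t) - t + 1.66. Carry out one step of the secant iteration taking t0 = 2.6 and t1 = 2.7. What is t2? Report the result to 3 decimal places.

p(2.6) = 0.05492, p(2.7) = -0.21516
t2 = 2.70000 − (-0.21516)·(2.70000 − 2.60000) / (-0.21516 − 0.05492) = 2.70000 − (-0.02152)/(-0.27007) = 2.62033

2.620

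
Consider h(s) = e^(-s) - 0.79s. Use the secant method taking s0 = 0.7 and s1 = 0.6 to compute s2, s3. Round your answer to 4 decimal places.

0.6570, 0.6565

h(0.7) = -0.056415, h(0.6) = 0.074812
s2 = 0.600000 − 0.074812·(0.600000 − 0.700000) / (0.074812 − (-0.056415)) = 0.600000 − (-0.007481)/(0.131226) = 0.657010
h(0.657010) = -0.000638
s3 = 0.657010 − (-0.000638)·(0.657010 − 0.600000) / (-0.000638 − 0.074812) = 0.657010 − (-0.000036)/(-0.075450) = 0.656527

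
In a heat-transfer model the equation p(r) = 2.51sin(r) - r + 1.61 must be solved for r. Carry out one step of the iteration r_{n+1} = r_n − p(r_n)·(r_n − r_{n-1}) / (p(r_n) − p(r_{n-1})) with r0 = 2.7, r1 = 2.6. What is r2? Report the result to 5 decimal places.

p(2.7) = -0.0172765, p(2.6) = 0.3039084
r2 = 2.6000000 − 0.3039084·(2.6000000 − 2.7000000) / (0.3039084 − (-0.0172765)) = 2.6000000 − (-0.0303908)/(0.3211849) = 2.6946210

2.69462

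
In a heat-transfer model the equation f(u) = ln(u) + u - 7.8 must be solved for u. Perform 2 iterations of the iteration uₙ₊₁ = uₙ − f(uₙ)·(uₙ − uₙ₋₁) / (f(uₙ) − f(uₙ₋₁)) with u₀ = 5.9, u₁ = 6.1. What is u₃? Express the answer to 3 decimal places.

f(5.9) = -0.12505, f(6.1) = 0.10829
u₂ = 6.10000 − 0.10829·(6.10000 − 5.90000) / (0.10829 − (-0.12505)) = 6.10000 − (0.02166)/(0.23334) = 6.00718
f(6.00718) = 0.00014
u₃ = 6.00718 − 0.00014·(6.00718 − 6.10000) / (0.00014 − 0.10829) = 6.00718 − (-0.00001)/(-0.10815) = 6.00706

6.007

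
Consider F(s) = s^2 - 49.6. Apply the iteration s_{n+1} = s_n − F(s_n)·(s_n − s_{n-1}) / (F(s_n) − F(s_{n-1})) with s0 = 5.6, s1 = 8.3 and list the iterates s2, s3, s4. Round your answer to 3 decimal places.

6.912, 7.032, 7.043

F(5.6) = -18.24000, F(8.3) = 19.29000
s2 = 8.30000 − 19.29000·(8.30000 − 5.60000) / (19.29000 − (-18.24000)) = 8.30000 − (52.08300)/(37.53000) = 6.91223
F(6.91223) = -1.82107
s3 = 6.91223 − (-1.82107)·(6.91223 − 8.30000) / (-1.82107 − 19.29000) = 6.91223 − (2.52723)/(-21.11107) = 7.03194
F(7.03194) = -0.15180
s4 = 7.03194 − (-0.15180)·(7.03194 − 6.91223) / (-0.15180 − (-1.82107)) = 7.03194 − (-0.01817)/(1.66927) = 7.04283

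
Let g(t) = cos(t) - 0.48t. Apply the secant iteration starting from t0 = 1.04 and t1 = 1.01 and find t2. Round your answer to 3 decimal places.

g(1.04) = 0.00702, g(1.01) = 0.04706
t2 = 1.01000 − 0.04706·(1.01000 − 1.04000) / (0.04706 − 0.00702) = 1.01000 − (-0.00141)/(0.04004) = 1.04526

1.045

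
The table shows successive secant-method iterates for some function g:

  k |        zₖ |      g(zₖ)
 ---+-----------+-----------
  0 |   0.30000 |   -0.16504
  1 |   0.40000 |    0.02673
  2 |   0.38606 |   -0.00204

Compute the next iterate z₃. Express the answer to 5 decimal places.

0.38705

z₃ = 0.38606 − (-0.00204)·(0.38606 − 0.40000) / (-0.00204 − 0.02673)
   = 0.38606 − (0.0000284)/(-0.0287700) = 0.3870484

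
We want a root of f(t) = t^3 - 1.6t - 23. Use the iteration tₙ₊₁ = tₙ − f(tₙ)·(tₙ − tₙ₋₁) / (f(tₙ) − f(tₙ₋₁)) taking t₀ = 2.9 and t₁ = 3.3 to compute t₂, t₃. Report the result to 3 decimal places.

f(2.9) = -3.25100, f(3.3) = 7.65700
t₂ = 3.30000 − 7.65700·(3.30000 − 2.90000) / (7.65700 − (-3.25100)) = 3.30000 − (3.06280)/(10.90800) = 3.01922
f(3.01922) = -0.30860
t₃ = 3.01922 − (-0.30860)·(3.01922 − 3.30000) / (-0.30860 − 7.65700) = 3.01922 − (0.08665)/(-7.96560) = 3.03009

3.019, 3.030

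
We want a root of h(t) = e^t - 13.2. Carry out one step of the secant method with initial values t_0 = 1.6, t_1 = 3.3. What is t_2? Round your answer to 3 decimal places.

h(1.6) = -8.24697, h(3.3) = 13.91264
t_2 = 3.30000 − 13.91264·(3.30000 − 1.60000) / (13.91264 − (-8.24697)) = 3.30000 − (23.65149)/(22.15961) = 2.23268

2.233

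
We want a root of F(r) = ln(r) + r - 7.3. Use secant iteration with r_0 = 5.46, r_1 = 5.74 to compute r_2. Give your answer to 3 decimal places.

F(5.46) = -0.14255, F(5.74) = 0.18746
r_2 = 5.74000 − 0.18746·(5.74000 − 5.46000) / (0.18746 − (-0.14255)) = 5.74000 − (0.05249)/(0.33001) = 5.58095

5.581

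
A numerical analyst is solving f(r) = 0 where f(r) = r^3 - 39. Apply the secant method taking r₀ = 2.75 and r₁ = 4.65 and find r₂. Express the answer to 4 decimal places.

f(2.75) = -18.203125, f(4.65) = 61.544625
r₂ = 4.650000 − 61.544625·(4.650000 − 2.750000) / (61.544625 − (-18.203125)) = 4.650000 − (116.934788)/(79.747750) = 3.183692

3.1837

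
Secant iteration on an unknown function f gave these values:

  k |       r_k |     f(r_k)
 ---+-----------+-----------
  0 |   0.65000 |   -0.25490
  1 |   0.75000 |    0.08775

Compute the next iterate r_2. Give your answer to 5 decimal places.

r_2 = 0.75000 − 0.08775·(0.75000 − 0.65000) / (0.08775 − (-0.25490))
   = 0.75000 − (0.0087750)/(0.3426500) = 0.7243908

0.72439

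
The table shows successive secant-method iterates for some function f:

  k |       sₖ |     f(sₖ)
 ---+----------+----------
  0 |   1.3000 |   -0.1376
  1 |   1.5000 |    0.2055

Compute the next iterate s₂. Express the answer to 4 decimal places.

1.3802

s₂ = 1.5000 − 0.2055·(1.5000 − 1.3000) / (0.2055 − (-0.1376))
   = 1.5000 − (0.041100)/(0.343100) = 1.380210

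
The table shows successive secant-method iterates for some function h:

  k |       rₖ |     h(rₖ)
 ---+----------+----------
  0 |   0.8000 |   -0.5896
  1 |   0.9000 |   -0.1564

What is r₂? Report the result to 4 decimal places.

0.9361

r₂ = 0.9000 − (-0.1564)·(0.9000 − 0.8000) / (-0.1564 − (-0.5896))
   = 0.9000 − (-0.015640)/(0.433200) = 0.936103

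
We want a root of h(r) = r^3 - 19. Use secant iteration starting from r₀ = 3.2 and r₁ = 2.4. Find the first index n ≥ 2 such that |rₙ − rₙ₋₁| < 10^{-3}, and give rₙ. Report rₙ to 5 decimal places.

h(3.2) = 13.7680000, h(2.4) = -5.1760000
r₂ = 2.4000000 − (-5.1760000)·(-0.8000000)/(-18.9440000) = 2.6185811;  |Δ| = 0.2185811
h(2.6185811) = -1.0444763
r₃ = 2.6185811 − (-1.0444763)·(0.2185811)/(4.1315237) = 2.6738398;  |Δ| = 0.0552587
h(2.6738398) = 0.1164020
r₄ = 2.6738398 − 0.1164020·(0.0552587)/(1.1608783) = 2.6682990;  |Δ| = 0.0055408
h(2.6682990) = -0.0021930
r₅ = 2.6682990 − (-0.0021930)·(-0.0055408)/(-0.1185950) = 2.6684014;  |Δ| = 0.0001025
|r₅ − r₄| = 0.0001025 < 10^{-3}

n = 5, rₙ = 2.66840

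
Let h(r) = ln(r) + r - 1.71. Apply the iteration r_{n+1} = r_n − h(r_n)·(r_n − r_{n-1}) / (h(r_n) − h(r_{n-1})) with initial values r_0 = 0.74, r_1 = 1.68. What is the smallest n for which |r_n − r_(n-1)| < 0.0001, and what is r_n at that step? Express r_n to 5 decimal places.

h(0.74) = -1.2711051, h(1.68) = 0.4887938
r_2 = 1.6800000 − 0.4887938·(0.9400000)/(1.7598989) = 1.4189247;  |Δ| = 0.2610753
h(1.4189247) = 0.0588240
r_3 = 1.4189247 − 0.0588240·(-0.2610753)/(-0.4299698) = 1.3832071;  |Δ| = 0.0357176
h(1.3832071) = -0.0023882
r_4 = 1.3832071 − (-0.0023882)·(-0.0357176)/(-0.0612122) = 1.3846006;  |Δ| = 0.0013935
h(1.3846006) = 0.0000123
r_5 = 1.3846006 − 0.0000123·(0.0013935)/(0.0024004) = 1.3845934;  |Δ| = 0.0000071
|r_5 − r_4| = 0.0000071 < 0.0001

n = 5, r_n = 1.38459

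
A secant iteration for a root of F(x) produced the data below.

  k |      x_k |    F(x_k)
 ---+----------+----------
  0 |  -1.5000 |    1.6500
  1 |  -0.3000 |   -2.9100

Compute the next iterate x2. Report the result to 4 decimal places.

-1.0658

x2 = -0.3000 − (-2.9100)·(-0.3000 − (-1.5000)) / (-2.9100 − 1.6500)
   = -0.3000 − (-3.492000)/(-4.560000) = -1.065789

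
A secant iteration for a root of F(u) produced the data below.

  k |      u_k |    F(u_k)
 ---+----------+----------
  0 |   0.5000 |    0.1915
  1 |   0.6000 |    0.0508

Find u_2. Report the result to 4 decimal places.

u_2 = 0.6000 − 0.0508·(0.6000 − 0.5000) / (0.0508 − 0.1915)
   = 0.6000 − (0.005080)/(-0.140700) = 0.636105

0.6361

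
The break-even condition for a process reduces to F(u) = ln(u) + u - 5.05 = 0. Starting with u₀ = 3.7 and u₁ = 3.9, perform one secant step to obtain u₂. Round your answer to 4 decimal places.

3.7330

F(3.7) = -0.041667, F(3.9) = 0.210977
u₂ = 3.900000 − 0.210977·(3.900000 − 3.700000) / (0.210977 − (-0.041667)) = 3.900000 − (0.042195)/(0.252644) = 3.732985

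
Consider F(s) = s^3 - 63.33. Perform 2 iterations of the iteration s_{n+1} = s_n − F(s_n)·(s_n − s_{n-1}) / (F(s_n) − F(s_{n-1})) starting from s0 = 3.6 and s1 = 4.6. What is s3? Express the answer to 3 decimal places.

F(3.6) = -16.67400, F(4.6) = 34.00600
s2 = 4.60000 − 34.00600·(4.60000 − 3.60000) / (34.00600 − (-16.67400)) = 4.60000 − (34.00600)/(50.68000) = 3.92901
F(3.92901) = -2.67761
s3 = 3.92901 − (-2.67761)·(3.92901 − 4.60000) / (-2.67761 − 34.00600) = 3.92901 − (1.79666)/(-36.68361) = 3.97798

3.978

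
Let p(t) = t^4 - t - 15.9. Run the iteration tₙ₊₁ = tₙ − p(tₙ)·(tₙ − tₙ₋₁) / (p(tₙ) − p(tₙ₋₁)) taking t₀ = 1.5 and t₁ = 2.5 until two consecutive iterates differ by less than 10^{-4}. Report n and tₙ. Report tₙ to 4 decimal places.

p(1.5) = -12.337500, p(2.5) = 20.662500
t₂ = 2.500000 − 20.662500·(1.000000)/(33.000000) = 1.873864;  |Δ| = 0.626136
p(1.873864) = -5.444180
t₃ = 1.873864 − (-5.444180)·(-0.626136)/(-26.106680) = 2.004436;  |Δ| = 0.130572
p(2.004436) = -1.762025
t₄ = 2.004436 − (-1.762025)·(0.130572)/(3.682155) = 2.066918;  |Δ| = 0.062483
p(2.066918) = 0.284356
t₅ = 2.066918 − 0.284356·(0.062483)/(2.046382) = 2.058236;  |Δ| = 0.008682
p(2.058236) = -0.011701
t₆ = 2.058236 − (-0.011701)·(-0.008682)/(-0.296057) = 2.058579;  |Δ| = 0.000343
p(2.058579) = -0.000073
t₇ = 2.058579 − (-0.000073)·(0.000343)/(0.011628) = 2.058581;  |Δ| = 0.000002
|t₇ − t₆| = 0.000002 < 10^{-4}

n = 7, tₙ = 2.0586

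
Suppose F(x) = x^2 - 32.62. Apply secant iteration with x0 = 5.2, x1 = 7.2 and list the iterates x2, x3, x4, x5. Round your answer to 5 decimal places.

F(5.2) = -5.5800000, F(7.2) = 19.2200000
x2 = 7.2000000 − 19.2200000·(7.2000000 − 5.2000000) / (19.2200000 − (-5.5800000)) = 7.2000000 − (38.4400000)/(24.8000000) = 5.6500000
F(5.6500000) = -0.6975000
x3 = 5.6500000 − (-0.6975000)·(5.6500000 − 7.2000000) / (-0.6975000 − 19.2200000) = 5.6500000 − (1.0811250)/(-19.9175000) = 5.7042802
F(5.7042802) = -0.0811879
x4 = 5.7042802 − (-0.0811879)·(5.7042802 − 5.6500000) / (-0.0811879 − (-0.6975000)) = 5.7042802 − (-0.0044069)/(0.6163121) = 5.7114306
F(5.7114306) = 0.0004393
x5 = 5.7114306 − 0.0004393·(5.7114306 − 5.7042802) / (0.0004393 − (-0.0811879)) = 5.7114306 − (0.0000031)/(0.0816272) = 5.7113921

5.65000, 5.70428, 5.71143, 5.71139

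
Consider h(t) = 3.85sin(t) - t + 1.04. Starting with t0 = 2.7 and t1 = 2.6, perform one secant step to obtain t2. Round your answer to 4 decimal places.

h(2.7) = -0.014587, h(2.6) = 0.424680
t2 = 2.600000 − 0.424680·(2.600000 − 2.700000) / (0.424680 − (-0.014587)) = 2.600000 − (-0.042468)/(0.439268) = 2.696679

2.6967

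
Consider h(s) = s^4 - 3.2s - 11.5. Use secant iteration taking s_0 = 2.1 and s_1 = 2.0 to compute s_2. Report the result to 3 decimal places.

2.061

h(2.1) = 1.22810, h(2.0) = -1.90000
s_2 = 2.00000 − (-1.90000)·(2.00000 − 2.10000) / (-1.90000 − 1.22810) = 2.00000 − (0.19000)/(-3.12810) = 2.06074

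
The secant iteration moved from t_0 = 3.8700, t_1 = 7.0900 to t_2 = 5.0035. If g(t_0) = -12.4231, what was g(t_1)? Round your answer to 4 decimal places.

22.8679

The secant line through (3.8700, -12.4231) and (7.0900, g(t_1)) crosses zero at t_2 = 5.0035.
So (3.8700, -12.4231), (7.0900, g(t_1)), (5.0035, 0) are collinear:
g(t_1) = -12.4231 · (7.0900 − 5.0035) / (3.8700 − 5.0035) = -12.4231 · (2.086500)/(-1.133500) = 22.867930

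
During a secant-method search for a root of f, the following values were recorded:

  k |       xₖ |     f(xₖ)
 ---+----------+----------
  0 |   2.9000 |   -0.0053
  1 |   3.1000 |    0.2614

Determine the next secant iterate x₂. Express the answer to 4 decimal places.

2.9040

x₂ = 3.1000 − 0.2614·(3.1000 − 2.9000) / (0.2614 − (-0.0053))
   = 3.1000 − (0.052280)/(0.266700) = 2.903975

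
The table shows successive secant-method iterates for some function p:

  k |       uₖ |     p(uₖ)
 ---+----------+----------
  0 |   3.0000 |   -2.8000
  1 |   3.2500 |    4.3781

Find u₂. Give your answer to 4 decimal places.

3.0975

u₂ = 3.2500 − 4.3781·(3.2500 − 3.0000) / (4.3781 − (-2.8000))
   = 3.2500 − (1.094525)/(7.178100) = 3.097519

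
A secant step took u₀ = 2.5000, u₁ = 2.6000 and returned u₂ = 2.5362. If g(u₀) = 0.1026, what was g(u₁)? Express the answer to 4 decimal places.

The secant line through (2.5000, 0.1026) and (2.6000, g(u₁)) crosses zero at u₂ = 2.5362.
So (2.5000, 0.1026), (2.6000, g(u₁)), (2.5362, 0) are collinear:
g(u₁) = 0.1026 · (2.6000 − 2.5362) / (2.5000 − 2.5362) = 0.1026 · (0.063800)/(-0.036200) = -0.180825

-0.1808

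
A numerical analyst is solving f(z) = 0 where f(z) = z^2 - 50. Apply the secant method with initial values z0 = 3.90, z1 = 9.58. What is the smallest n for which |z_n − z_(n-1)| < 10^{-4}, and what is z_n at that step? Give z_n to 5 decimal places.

n = 6, z_n = 7.07107

f(3.90) = -34.7900000, f(9.58) = 41.7764000
z2 = 9.5800000 − 41.7764000·(5.6800000)/(76.5664000) = 6.4808605;  |Δ| = 3.0991395
f(6.4808605) = -7.9984467
z3 = 6.4808605 − (-7.9984467)·(-3.0991395)/(-49.7748467) = 6.9788691;  |Δ| = 0.4980086
f(6.9788691) = -1.2953855
z4 = 6.9788691 − (-1.2953855)·(0.4980086)/(6.7030612) = 7.0751107;  |Δ| = 0.0962416
f(7.0751107) = 0.0571916
z5 = 7.0751107 − 0.0571916·(0.0962416)/(1.3525771) = 7.0710413;  |Δ| = 0.0040694
f(7.0710413) = -0.0003751
z6 = 7.0710413 − (-0.0003751)·(-0.0040694)/(-0.0575667) = 7.0710678;  |Δ| = 0.0000265
|z6 − z5| = 0.0000265 < 10^{-4}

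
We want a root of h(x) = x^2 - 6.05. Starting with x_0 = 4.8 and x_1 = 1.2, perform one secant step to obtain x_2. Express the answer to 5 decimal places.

h(4.8) = 16.9900000, h(1.2) = -4.6100000
x_2 = 1.2000000 − (-4.6100000)·(1.2000000 − 4.8000000) / (-4.6100000 − 16.9900000) = 1.2000000 − (16.5960000)/(-21.6000000) = 1.9683333

1.96833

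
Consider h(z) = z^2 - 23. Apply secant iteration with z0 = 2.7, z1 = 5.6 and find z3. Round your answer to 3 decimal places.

h(2.7) = -15.71000, h(5.6) = 8.36000
z2 = 5.60000 − 8.36000·(5.60000 − 2.70000) / (8.36000 − (-15.71000)) = 5.60000 − (24.24400)/(24.07000) = 4.59277
h(4.59277) = -1.90645
z3 = 4.59277 − (-1.90645)·(4.59277 − 5.60000) / (-1.90645 − 8.36000) = 4.59277 − (1.92024)/(-10.26645) = 4.77981

4.780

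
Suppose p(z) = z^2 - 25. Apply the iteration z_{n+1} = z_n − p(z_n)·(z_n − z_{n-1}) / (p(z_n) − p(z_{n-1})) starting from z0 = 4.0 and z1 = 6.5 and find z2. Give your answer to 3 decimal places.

4.857

p(4.0) = -9.00000, p(6.5) = 17.25000
z2 = 6.50000 − 17.25000·(6.50000 − 4.00000) / (17.25000 − (-9.00000)) = 6.50000 − (43.12500)/(26.25000) = 4.85714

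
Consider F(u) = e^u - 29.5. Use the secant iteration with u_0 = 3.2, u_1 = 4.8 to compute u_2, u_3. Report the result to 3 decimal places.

F(3.2) = -4.96747, F(4.8) = 92.01042
u_2 = 4.80000 − 92.01042·(4.80000 − 3.20000) / (92.01042 − (-4.96747)) = 4.80000 − (147.21667)/(96.97789) = 3.28196
F(3.28196) = -2.87219
u_3 = 3.28196 − (-2.87219)·(3.28196 − 4.80000) / (-2.87219 − 92.01042) = 3.28196 − (4.36010)/(-94.88260) = 3.32791

3.282, 3.328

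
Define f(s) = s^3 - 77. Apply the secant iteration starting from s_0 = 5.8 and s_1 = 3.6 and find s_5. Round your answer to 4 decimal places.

f(5.8) = 118.112000, f(3.6) = -30.344000
s_2 = 3.600000 − (-30.344000)·(3.600000 − 5.800000) / (-30.344000 − 118.112000) = 3.600000 − (66.756800)/(-148.456000) = 4.049674
f(4.049674) = -10.585916
s_3 = 4.049674 − (-10.585916)·(4.049674 − 3.600000) / (-10.585916 − (-30.344000)) = 4.049674 − (-4.760211)/(19.758084) = 4.290599
f(4.290599) = 1.986650
s_4 = 4.290599 − 1.986650·(4.290599 − 4.049674) / (1.986650 − (-10.585916)) = 4.290599 − (0.478633)/(12.572567) = 4.252529
f(4.252529) = -0.097249
s_5 = 4.252529 − (-0.097249)·(4.252529 − 4.290599) / (-0.097249 − 1.986650) = 4.252529 − (0.003702)/(-2.083900) = 4.254306

4.2543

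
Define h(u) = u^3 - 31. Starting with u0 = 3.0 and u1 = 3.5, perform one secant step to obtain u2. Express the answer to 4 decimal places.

h(3.0) = -4.000000, h(3.5) = 11.875000
u2 = 3.500000 − 11.875000·(3.500000 − 3.000000) / (11.875000 − (-4.000000)) = 3.500000 − (5.937500)/(15.875000) = 3.125984

3.1260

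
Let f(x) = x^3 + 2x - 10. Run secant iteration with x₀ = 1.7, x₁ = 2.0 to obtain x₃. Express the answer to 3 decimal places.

1.847

f(1.7) = -1.68700, f(2.0) = 2.00000
x₂ = 2.00000 − 2.00000·(2.00000 − 1.70000) / (2.00000 − (-1.68700)) = 2.00000 − (0.60000)/(3.68700) = 1.83727
f(1.83727) = -0.12369
x₃ = 1.83727 − (-0.12369)·(1.83727 − 2.00000) / (-0.12369 − 2.00000) = 1.83727 − (0.02013)/(-2.12369) = 1.84674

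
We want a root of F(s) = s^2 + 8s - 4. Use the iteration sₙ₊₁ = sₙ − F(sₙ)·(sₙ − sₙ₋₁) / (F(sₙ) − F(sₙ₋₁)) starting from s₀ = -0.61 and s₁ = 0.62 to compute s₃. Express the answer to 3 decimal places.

0.472

F(-0.61) = -8.50790, F(0.62) = 1.34440
s₂ = 0.62000 − 1.34440·(0.62000 − (-0.61000)) / (1.34440 − (-8.50790)) = 0.62000 − (1.65361)/(9.85230) = 0.45216
F(0.45216) = -0.17827
s₃ = 0.45216 − (-0.17827)·(0.45216 − 0.62000) / (-0.17827 − 1.34440) = 0.45216 − (0.02992)/(-1.52267) = 0.47181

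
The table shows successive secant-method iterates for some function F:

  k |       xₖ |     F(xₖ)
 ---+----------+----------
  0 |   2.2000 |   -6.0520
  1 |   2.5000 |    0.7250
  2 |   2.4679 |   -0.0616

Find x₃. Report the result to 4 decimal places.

2.4704

x₃ = 2.4679 − (-0.0616)·(2.4679 − 2.5000) / (-0.0616 − 0.7250)
   = 2.4679 − (0.001977)/(-0.786600) = 2.470414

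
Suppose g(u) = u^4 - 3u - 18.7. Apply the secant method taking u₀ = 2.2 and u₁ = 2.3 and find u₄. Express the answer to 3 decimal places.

g(2.2) = -1.87440, g(2.3) = 2.38410
u₂ = 2.30000 − 2.38410·(2.30000 − 2.20000) / (2.38410 − (-1.87440)) = 2.30000 − (0.23841)/(4.25850) = 2.24402
g(2.24402) = -0.07472
u₃ = 2.24402 − (-0.07472)·(2.24402 − 2.30000) / (-0.07472 − 2.38410) = 2.24402 − (0.00418)/(-2.45882) = 2.24572
g(2.24572) = -0.00284
u₄ = 2.24572 − (-0.00284)·(2.24572 − 2.24402) / (-0.00284 − (-0.07472)) = 2.24572 − (0.00000)/(0.07188) = 2.24578

2.246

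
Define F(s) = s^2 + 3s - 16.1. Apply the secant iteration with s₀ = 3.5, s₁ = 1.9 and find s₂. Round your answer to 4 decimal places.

2.7083

F(3.5) = 6.650000, F(1.9) = -6.790000
s₂ = 1.900000 − (-6.790000)·(1.900000 − 3.500000) / (-6.790000 − 6.650000) = 1.900000 − (10.864000)/(-13.440000) = 2.708333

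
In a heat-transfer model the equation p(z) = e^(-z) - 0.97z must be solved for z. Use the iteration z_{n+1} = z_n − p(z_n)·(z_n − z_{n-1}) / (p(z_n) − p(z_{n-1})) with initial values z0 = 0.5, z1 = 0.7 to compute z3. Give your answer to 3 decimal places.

p(0.5) = 0.12153, p(0.7) = -0.18241
z2 = 0.70000 − (-0.18241)·(0.70000 − 0.50000) / (-0.18241 − 0.12153) = 0.70000 − (-0.03648)/(-0.30395) = 0.57997
p(0.57997) = -0.00265
z3 = 0.57997 − (-0.00265)·(0.57997 − 0.70000) / (-0.00265 − (-0.18241)) = 0.57997 − (0.00032)/(0.17976) = 0.57820

0.578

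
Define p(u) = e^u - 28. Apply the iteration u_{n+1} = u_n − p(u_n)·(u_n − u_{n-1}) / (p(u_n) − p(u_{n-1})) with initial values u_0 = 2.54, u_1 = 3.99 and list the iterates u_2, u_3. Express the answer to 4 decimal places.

3.0769, 3.2549

p(2.54) = -15.320329, p(3.99) = 26.054889
u_2 = 3.990000 − 26.054889·(3.990000 − 2.540000) / (26.054889 − (-15.320329)) = 3.990000 − (37.779590)/(41.375218) = 3.076903
p(3.076903) = -6.308880
u_3 = 3.076903 − (-6.308880)·(3.076903 − 3.990000) / (-6.308880 − 26.054889) = 3.076903 − (5.760620)/(-32.363769) = 3.254899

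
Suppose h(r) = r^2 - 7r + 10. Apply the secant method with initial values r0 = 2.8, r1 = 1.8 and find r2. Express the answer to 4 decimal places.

2.0667

h(2.8) = -1.760000, h(1.8) = 0.640000
r2 = 1.800000 − 0.640000·(1.800000 − 2.800000) / (0.640000 − (-1.760000)) = 1.800000 − (-0.640000)/(2.400000) = 2.066667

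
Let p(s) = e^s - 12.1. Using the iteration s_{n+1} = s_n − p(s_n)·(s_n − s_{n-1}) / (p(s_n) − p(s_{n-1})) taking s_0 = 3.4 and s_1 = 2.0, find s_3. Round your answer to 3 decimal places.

2.549

p(3.4) = 17.86410, p(2.0) = -4.71094
s_2 = 2.00000 − (-4.71094)·(2.00000 − 3.40000) / (-4.71094 − 17.86410) = 2.00000 − (6.59532)/(-22.57504) = 2.29215
p(2.29215) = -2.20380
s_3 = 2.29215 − (-2.20380)·(2.29215 − 2.00000) / (-2.20380 − (-4.71094)) = 2.29215 − (-0.64384)/(2.50715) = 2.54895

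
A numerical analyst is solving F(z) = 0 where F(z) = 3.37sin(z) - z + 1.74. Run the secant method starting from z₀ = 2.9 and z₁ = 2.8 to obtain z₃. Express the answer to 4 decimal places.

2.8165

F(2.9) = -0.353730, F(2.8) = 0.068910
z₂ = 2.800000 − 0.068910·(2.800000 − 2.900000) / (0.068910 − (-0.353730)) = 2.800000 − (-0.006891)/(0.422640) = 2.816305
F(2.816305) = 0.000686
z₃ = 2.816305 − 0.000686·(2.816305 − 2.800000) / (0.000686 − 0.068910) = 2.816305 − (0.000011)/(-0.068225) = 2.816469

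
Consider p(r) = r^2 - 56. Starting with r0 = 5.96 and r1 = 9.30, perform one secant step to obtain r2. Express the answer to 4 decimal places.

7.3020

p(5.96) = -20.478400, p(9.30) = 30.490000
r2 = 9.300000 − 30.490000·(9.300000 − 5.960000) / (30.490000 − (-20.478400)) = 9.300000 − (101.836600)/(50.968400) = 7.301966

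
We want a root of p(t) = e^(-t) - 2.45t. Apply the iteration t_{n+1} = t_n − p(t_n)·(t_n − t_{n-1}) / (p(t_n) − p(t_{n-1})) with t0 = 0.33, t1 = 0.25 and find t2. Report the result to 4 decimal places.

0.3020

p(0.33) = -0.089576, p(0.25) = 0.166301
t2 = 0.250000 − 0.166301·(0.250000 − 0.330000) / (0.166301 − (-0.089576)) = 0.250000 − (-0.013304)/(0.255877) = 0.301994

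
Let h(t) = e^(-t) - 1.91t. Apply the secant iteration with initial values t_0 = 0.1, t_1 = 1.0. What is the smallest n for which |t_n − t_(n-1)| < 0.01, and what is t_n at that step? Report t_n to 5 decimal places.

n = 4, t_n = 0.36387

h(0.1) = 0.7138374, h(1.0) = -1.5421206
t_2 = 1.0000000 − (-1.5421206)·(0.9000000)/(-2.2559580) = 0.3847809;  |Δ| = 0.6152191
h(0.3847809) = -0.0543317
t_3 = 0.3847809 − (-0.0543317)·(-0.6152191)/(1.4877889) = 0.3623140;  |Δ| = 0.0224668
h(0.3623140) = 0.0040439
t_4 = 0.3623140 − 0.0040439·(-0.0224668)/(0.0583756) = 0.3638704;  |Δ| = 0.0015564
|t_4 − t_3| = 0.0015564 < 0.01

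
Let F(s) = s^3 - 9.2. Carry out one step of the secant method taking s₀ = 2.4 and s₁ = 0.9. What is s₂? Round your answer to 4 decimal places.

1.8703

F(2.4) = 4.624000, F(0.9) = -8.471000
s₂ = 0.900000 − (-8.471000)·(0.900000 − 2.400000) / (-8.471000 − 4.624000) = 0.900000 − (12.706500)/(-13.095000) = 1.870332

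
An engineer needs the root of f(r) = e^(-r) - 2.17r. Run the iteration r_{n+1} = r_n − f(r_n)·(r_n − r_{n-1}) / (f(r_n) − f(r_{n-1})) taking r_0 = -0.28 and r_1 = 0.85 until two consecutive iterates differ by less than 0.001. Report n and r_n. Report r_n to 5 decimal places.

f(-0.28) = 1.9307298, f(0.85) = -1.4170851
r_2 = 0.8500000 − (-1.4170851)·(1.1300000)/(-3.3478149) = 0.3716862;  |Δ| = 0.4783138
f(0.3716862) = -0.1169884
r_3 = 0.3716862 − (-0.1169884)·(-0.4783138)/(1.3000967) = 0.3286454;  |Δ| = 0.0430408
f(0.3286454) = 0.0067377
r_4 = 0.3286454 − 0.0067377·(-0.0430408)/(0.1237261) = 0.3309893;  |Δ| = 0.0023439
f(0.3309893) = -0.0000338
r_5 = 0.3309893 − (-0.0000338)·(0.0023439)/(-0.0067715) = 0.3309776;  |Δ| = 0.0000117
|r_5 − r_4| = 0.0000117 < 0.001

n = 5, r_n = 0.33098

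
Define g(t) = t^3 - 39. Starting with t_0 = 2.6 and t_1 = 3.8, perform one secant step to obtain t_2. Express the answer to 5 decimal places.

3.28932

g(2.6) = -21.4240000, g(3.8) = 15.8720000
t_2 = 3.8000000 − 15.8720000·(3.8000000 − 2.6000000) / (15.8720000 − (-21.4240000)) = 3.8000000 − (19.0464000)/(37.2960000) = 3.2893179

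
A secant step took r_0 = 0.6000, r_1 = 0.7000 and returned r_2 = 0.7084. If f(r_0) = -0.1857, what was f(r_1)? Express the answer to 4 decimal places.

The secant line through (0.6000, -0.1857) and (0.7000, f(r_1)) crosses zero at r_2 = 0.7084.
So (0.6000, -0.1857), (0.7000, f(r_1)), (0.7084, 0) are collinear:
f(r_1) = -0.1857 · (0.7000 − 0.7084) / (0.6000 − 0.7084) = -0.1857 · (-0.008400)/(-0.108400) = -0.014390

-0.0144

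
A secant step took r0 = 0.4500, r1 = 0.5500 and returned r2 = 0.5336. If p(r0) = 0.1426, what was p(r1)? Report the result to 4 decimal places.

-0.0280

The secant line through (0.4500, 0.1426) and (0.5500, p(r1)) crosses zero at r2 = 0.5336.
So (0.4500, 0.1426), (0.5500, p(r1)), (0.5336, 0) are collinear:
p(r1) = 0.1426 · (0.5500 − 0.5336) / (0.4500 − 0.5336) = 0.1426 · (0.016400)/(-0.083600) = -0.027974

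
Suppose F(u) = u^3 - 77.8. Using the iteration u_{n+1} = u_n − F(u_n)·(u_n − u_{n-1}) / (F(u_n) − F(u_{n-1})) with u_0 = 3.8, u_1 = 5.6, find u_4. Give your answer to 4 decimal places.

4.2700

F(3.8) = -22.928000, F(5.6) = 97.816000
u_2 = 5.600000 − 97.816000·(5.600000 − 3.800000) / (97.816000 − (-22.928000)) = 5.600000 − (176.068800)/(120.744000) = 4.141801
F(4.141801) = -6.749419
u_3 = 4.141801 − (-6.749419)·(4.141801 − 5.600000) / (-6.749419 − 97.816000) = 4.141801 − (9.841997)/(-104.565419) = 4.235924
F(4.235924) = -1.794611
u_4 = 4.235924 − (-1.794611)·(4.235924 − 4.141801) / (-1.794611 − (-6.749419)) = 4.235924 − (-0.168914)/(4.954808) = 4.270015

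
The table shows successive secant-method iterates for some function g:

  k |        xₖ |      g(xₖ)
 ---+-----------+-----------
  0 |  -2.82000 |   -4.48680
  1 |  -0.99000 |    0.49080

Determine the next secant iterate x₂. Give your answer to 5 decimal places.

x₂ = -0.99000 − 0.49080·(-0.99000 − (-2.82000)) / (0.49080 − (-4.48680))
   = -0.99000 − (0.8981640)/(4.9776000) = -1.1704412

-1.17044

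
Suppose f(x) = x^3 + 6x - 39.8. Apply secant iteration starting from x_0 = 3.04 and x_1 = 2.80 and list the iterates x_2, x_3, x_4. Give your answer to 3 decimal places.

2.833, 2.835, 2.835

f(3.04) = 6.53446, f(2.80) = -1.04800
x_2 = 2.80000 − (-1.04800)·(2.80000 − 3.04000) / (-1.04800 − 6.53446) = 2.80000 − (0.25152)/(-7.58246) = 2.83317
f(2.83317) = -0.05950
x_3 = 2.83317 − (-0.05950)·(2.83317 − 2.80000) / (-0.05950 − (-1.04800)) = 2.83317 − (-0.00197)/(0.98850) = 2.83517
f(2.83517) = 0.00059
x_4 = 2.83517 − 0.00059·(2.83517 − 2.83317) / (0.00059 − (-0.05950)) = 2.83517 − (0.00000)/(0.06010) = 2.83515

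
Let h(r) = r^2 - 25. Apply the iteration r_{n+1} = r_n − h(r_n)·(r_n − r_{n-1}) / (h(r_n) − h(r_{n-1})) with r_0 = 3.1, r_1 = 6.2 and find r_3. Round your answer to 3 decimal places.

h(3.1) = -15.39000, h(6.2) = 13.44000
r_2 = 6.20000 − 13.44000·(6.20000 − 3.10000) / (13.44000 − (-15.39000)) = 6.20000 − (41.66400)/(28.83000) = 4.75484
h(4.75484) = -2.39151
r_3 = 4.75484 − (-2.39151)·(4.75484 − 6.20000) / (-2.39151 − 13.44000) = 4.75484 − (3.45612)/(-15.83151) = 4.97314

4.973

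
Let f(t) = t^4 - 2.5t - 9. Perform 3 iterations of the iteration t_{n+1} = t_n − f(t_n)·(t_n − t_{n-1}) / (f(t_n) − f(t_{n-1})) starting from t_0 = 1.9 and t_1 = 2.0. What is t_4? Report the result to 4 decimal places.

1.9281

f(1.9) = -0.717900, f(2.0) = 2.000000
t_2 = 2.000000 − 2.000000·(2.000000 − 1.900000) / (2.000000 − (-0.717900)) = 2.000000 − (0.200000)/(2.717900) = 1.926414
f(1.926414) = -0.043994
t_3 = 1.926414 − (-0.043994)·(1.926414 − 2.000000) / (-0.043994 − 2.000000) = 1.926414 − (0.003237)/(-2.043994) = 1.927998
f(1.927998) = -0.002606
t_4 = 1.927998 − (-0.002606)·(1.927998 − 1.926414) / (-0.002606 − (-0.043994)) = 1.927998 − (-0.000004)/(0.041388) = 1.928097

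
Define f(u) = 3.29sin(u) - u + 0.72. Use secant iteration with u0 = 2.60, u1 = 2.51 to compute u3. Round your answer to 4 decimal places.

f(2.60) = -0.184000, f(2.51) = 0.152518
u2 = 2.510000 − 0.152518·(2.510000 − 2.600000) / (0.152518 − (-0.184000)) = 2.510000 − (-0.013727)/(0.336518) = 2.550790
f(2.550790) = 0.001831
u3 = 2.550790 − 0.001831·(2.550790 − 2.510000) / (0.001831 − 0.152518) = 2.550790 − (0.000075)/(-0.150686) = 2.551286

2.5513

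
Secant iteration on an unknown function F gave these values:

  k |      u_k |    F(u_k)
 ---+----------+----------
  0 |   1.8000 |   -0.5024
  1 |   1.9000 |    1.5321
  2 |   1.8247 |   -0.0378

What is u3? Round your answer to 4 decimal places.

u3 = 1.8247 − (-0.0378)·(1.8247 − 1.9000) / (-0.0378 − 1.5321)
   = 1.8247 − (0.002846)/(-1.569900) = 1.826513

1.8265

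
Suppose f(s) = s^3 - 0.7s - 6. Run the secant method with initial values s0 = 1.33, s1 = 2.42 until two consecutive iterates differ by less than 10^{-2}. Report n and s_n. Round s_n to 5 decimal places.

f(1.33) = -4.5783630, f(2.42) = 6.4784880
s2 = 2.4200000 − 6.4784880·(1.0900000)/(11.0568510) = 1.7813415;  |Δ| = 0.6386585
f(1.7813415) = -1.5944262
s3 = 1.7813415 − (-1.5944262)·(-0.6386585)/(-8.0729142) = 1.9074786;  |Δ| = 0.1261371
f(1.9074786) = -0.3949227
s4 = 1.9074786 − (-0.3949227)·(0.1261371)/(1.1995035) = 1.9490078;  |Δ| = 0.0415292
f(1.9490078) = 0.0392564
s5 = 1.9490078 − 0.0392564·(0.0415292)/(0.4341792) = 1.9452529;  |Δ| = 0.0037549
|s5 − s4| = 0.0037549 < 10^{-2}

n = 5, s_n = 1.94525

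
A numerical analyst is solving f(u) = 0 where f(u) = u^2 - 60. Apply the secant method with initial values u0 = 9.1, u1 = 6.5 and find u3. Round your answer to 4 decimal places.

7.7555

f(9.1) = 22.810000, f(6.5) = -17.750000
u2 = 6.500000 − (-17.750000)·(6.500000 − 9.100000) / (-17.750000 − 22.810000) = 6.500000 − (46.150000)/(-40.560000) = 7.637821
f(7.637821) = -1.663698
u3 = 7.637821 − (-1.663698)·(7.637821 − 6.500000) / (-1.663698 − (-17.750000)) = 7.637821 − (-1.892989)/(16.086302) = 7.755498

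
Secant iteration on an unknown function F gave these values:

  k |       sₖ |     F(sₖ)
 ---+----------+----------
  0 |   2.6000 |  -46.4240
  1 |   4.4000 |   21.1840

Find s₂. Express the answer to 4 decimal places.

3.8360

s₂ = 4.4000 − 21.1840·(4.4000 − 2.6000) / (21.1840 − (-46.4240))
   = 4.4000 − (38.131200)/(67.608000) = 3.835996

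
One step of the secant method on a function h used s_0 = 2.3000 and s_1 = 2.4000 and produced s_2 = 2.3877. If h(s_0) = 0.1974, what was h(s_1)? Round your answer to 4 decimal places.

-0.0277

The secant line through (2.3000, 0.1974) and (2.4000, h(s_1)) crosses zero at s_2 = 2.3877.
So (2.3000, 0.1974), (2.4000, h(s_1)), (2.3877, 0) are collinear:
h(s_1) = 0.1974 · (2.4000 − 2.3877) / (2.3000 − 2.3877) = 0.1974 · (0.012300)/(-0.087700) = -0.027686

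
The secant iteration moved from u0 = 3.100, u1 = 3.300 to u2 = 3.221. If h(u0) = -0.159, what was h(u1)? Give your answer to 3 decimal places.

0.104

The secant line through (3.100, -0.159) and (3.300, h(u1)) crosses zero at u2 = 3.221.
So (3.100, -0.159), (3.300, h(u1)), (3.221, 0) are collinear:
h(u1) = -0.159 · (3.300 − 3.221) / (3.100 − 3.221) = -0.159 · (0.07900)/(-0.12100) = 0.10381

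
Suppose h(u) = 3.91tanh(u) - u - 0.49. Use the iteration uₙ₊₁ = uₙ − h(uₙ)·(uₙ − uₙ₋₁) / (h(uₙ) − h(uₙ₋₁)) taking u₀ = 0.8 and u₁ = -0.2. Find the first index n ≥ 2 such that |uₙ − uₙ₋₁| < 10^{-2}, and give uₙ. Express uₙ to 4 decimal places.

h(0.8) = 1.306384, h(-0.2) = -1.061738
u₂ = -0.200000 − (-1.061738)·(-1.000000)/(-2.368121) = 0.248346;  |Δ| = 0.448346
h(0.248346) = 0.213204
u₃ = 0.248346 − 0.213204·(0.448346)/(1.274942) = 0.173371;  |Δ| = 0.074975
h(0.173371) = 0.007797
u₄ = 0.173371 − 0.007797·(-0.074975)/(-0.205407) = 0.170524;  |Δ| = 0.002846
|u₄ − u₃| = 0.002846 < 10^{-2}

n = 4, uₙ = 0.1705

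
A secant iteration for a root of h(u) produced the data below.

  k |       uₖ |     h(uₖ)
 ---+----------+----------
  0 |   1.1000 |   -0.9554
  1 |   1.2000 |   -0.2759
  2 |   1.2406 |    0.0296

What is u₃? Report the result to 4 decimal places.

1.2367

u₃ = 1.2406 − 0.0296·(1.2406 − 1.2000) / (0.0296 − (-0.2759))
   = 1.2406 − (0.001202)/(0.305500) = 1.236666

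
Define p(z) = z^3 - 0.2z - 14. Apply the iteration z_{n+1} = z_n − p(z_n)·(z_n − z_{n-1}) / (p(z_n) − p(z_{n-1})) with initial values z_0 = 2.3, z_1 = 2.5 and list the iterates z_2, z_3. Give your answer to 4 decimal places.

p(2.3) = -2.293000, p(2.5) = 1.125000
z_2 = 2.500000 − 1.125000·(2.500000 − 2.300000) / (1.125000 − (-2.293000)) = 2.500000 − (0.225000)/(3.418000) = 2.434172
p(2.434172) = -0.063894
z_3 = 2.434172 − (-0.063894)·(2.434172 − 2.500000) / (-0.063894 − 1.125000) = 2.434172 − (0.004206)/(-1.188894) = 2.437710

2.4342, 2.4377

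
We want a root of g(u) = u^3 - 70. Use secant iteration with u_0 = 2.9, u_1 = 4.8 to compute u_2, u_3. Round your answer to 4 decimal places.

g(2.9) = -45.611000, g(4.8) = 40.592000
u_2 = 4.800000 − 40.592000·(4.800000 − 2.900000) / (40.592000 − (-45.611000)) = 4.800000 − (77.124800)/(86.203000) = 3.905312
g(3.905312) = -10.438289
u_3 = 3.905312 − (-10.438289)·(3.905312 − 4.800000) / (-10.438289 − 40.592000) = 3.905312 − (9.339013)/(-51.030289) = 4.088321

3.9053, 4.0883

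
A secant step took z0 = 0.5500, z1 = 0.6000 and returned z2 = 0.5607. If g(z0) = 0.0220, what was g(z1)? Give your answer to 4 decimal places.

-0.0808

The secant line through (0.5500, 0.0220) and (0.6000, g(z1)) crosses zero at z2 = 0.5607.
So (0.5500, 0.0220), (0.6000, g(z1)), (0.5607, 0) are collinear:
g(z1) = 0.0220 · (0.6000 − 0.5607) / (0.5500 − 0.5607) = 0.0220 · (0.039300)/(-0.010700) = -0.080804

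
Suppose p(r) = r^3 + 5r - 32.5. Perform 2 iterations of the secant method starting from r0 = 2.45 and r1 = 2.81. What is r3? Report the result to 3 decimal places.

p(2.45) = -5.54387, p(2.81) = 3.73804
r2 = 2.81000 − 3.73804·(2.81000 − 2.45000) / (3.73804 − (-5.54387)) = 2.81000 − (1.34569)/(9.28192) = 2.66502
p(2.66502) = -0.24705
r3 = 2.66502 − (-0.24705)·(2.66502 − 2.81000) / (-0.24705 − 3.73804) = 2.66502 − (0.03582)/(-3.98509) = 2.67401

2.674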